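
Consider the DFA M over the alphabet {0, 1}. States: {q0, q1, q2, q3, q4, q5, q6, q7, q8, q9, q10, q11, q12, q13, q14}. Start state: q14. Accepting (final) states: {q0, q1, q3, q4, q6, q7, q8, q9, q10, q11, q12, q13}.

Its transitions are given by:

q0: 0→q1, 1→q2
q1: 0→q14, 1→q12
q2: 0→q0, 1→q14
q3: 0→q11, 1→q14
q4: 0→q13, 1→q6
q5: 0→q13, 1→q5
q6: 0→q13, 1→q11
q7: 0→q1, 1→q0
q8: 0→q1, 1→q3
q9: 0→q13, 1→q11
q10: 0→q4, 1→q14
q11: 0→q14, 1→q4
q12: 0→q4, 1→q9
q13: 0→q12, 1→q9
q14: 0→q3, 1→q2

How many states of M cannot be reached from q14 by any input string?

4

BFS from q14 reaches {q0, q1, q2, q3, q4, q6, q9, q11, q12, q13, q14}; the 4 state(s) q5, q7, q8, q10 are never visited.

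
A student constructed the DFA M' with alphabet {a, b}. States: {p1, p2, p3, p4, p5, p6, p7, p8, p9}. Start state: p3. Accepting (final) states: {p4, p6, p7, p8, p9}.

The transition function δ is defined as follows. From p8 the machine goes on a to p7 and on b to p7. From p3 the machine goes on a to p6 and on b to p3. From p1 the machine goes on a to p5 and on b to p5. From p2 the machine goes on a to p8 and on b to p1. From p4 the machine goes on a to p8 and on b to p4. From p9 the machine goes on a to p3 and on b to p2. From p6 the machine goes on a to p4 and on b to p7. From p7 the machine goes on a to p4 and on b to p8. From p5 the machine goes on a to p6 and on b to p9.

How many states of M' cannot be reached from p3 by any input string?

4

BFS from p3 reaches {p3, p4, p6, p7, p8}; the 4 state(s) p1, p2, p5, p9 are never visited.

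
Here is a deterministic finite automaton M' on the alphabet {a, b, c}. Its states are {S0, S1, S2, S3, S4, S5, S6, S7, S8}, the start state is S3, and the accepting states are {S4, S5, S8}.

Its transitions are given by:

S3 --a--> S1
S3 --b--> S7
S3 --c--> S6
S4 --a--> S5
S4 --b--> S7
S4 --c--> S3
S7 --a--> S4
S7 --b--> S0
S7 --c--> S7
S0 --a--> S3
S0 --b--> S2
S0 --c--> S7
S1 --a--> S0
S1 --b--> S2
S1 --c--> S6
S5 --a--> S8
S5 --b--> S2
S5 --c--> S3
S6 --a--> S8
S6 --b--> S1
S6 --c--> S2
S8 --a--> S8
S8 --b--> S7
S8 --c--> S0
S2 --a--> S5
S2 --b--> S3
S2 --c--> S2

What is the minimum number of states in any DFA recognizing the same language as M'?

3

All states are reachable from the start state.
Initial partition by acceptance: {S4,S5,S8} | {S0,S1,S2,S3,S6,S7}.
On input a, block {S0,S1,S2,S3,S6,S7} splits into {S0,S1,S3} and {S2,S6,S7}.
Stable partition: {S4,S5,S8} | {S0,S1,S3} | {S2,S6,S7} — 3 equivalence classes.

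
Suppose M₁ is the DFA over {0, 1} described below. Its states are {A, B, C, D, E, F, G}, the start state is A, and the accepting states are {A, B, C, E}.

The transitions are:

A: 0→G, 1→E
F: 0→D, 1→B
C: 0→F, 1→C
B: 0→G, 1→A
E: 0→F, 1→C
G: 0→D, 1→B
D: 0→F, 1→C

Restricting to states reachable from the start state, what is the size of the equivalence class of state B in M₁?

All states are reachable from the start state.
Start with accepting vs non-accepting: {A,B,C,E} | {D,F,G}.
No further refinement is possible. Final partition (2 blocks): {A,B,C,E} | {D,F,G}.
The equivalence class containing B is {A,B,C,E}, of size 4.

4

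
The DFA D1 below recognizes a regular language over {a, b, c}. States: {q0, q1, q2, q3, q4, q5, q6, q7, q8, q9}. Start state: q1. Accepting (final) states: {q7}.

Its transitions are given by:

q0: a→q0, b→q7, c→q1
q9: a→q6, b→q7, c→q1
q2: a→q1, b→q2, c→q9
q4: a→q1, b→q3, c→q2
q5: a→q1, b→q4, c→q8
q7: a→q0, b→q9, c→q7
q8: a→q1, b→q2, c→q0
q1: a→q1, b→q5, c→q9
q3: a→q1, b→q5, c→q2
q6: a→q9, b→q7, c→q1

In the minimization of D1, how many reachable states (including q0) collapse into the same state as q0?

All states are reachable from the start state.
Initial partition by acceptance: {q7} | {q0,q1,q2,q3,q4,q5,q6,q8,q9}.
Split {q0,q1,q2,q3,q4,q5,q6,q8,q9} by δ(·,b) → {q1,q2,q3,q4,q5,q8} and {q0,q6,q9}.
Split {q1,q2,q3,q4,q5,q8} by δ(·,c) → {q1,q2,q8} and {q3,q4,q5}.
Split {q1,q2,q8} by δ(·,b) → {q2,q8} and {q1}.
Stable partition: {q7} | {q2,q8} | {q0,q6,q9} | {q3,q4,q5} | {q1} — 5 equivalence classes.
State q0 belongs to the block {q0,q6,q9}, which has 3 states.

3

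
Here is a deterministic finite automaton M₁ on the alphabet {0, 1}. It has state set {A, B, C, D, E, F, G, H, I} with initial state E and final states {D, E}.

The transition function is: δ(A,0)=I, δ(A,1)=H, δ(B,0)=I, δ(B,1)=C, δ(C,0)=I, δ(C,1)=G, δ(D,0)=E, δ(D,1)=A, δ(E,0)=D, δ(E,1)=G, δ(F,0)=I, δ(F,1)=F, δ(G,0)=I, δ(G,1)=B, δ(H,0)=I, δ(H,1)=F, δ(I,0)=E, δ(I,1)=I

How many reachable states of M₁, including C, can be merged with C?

6

Every state is reachable, so we keep all 9.
Start with accepting vs non-accepting: {D,E} | {A,B,C,F,G,H,I}.
Split {A,B,C,F,G,H,I} by δ(·,0) → {A,B,C,F,G,H} and {I}.
Stable partition: {D,E} | {A,B,C,F,G,H} | {I} — 3 equivalence classes.
The equivalence class containing C is {A,B,C,F,G,H}, of size 6.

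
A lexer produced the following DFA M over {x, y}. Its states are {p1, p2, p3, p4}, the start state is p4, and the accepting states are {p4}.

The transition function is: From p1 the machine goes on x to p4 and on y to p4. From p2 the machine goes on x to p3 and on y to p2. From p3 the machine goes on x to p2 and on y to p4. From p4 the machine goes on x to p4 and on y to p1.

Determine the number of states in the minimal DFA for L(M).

Reachable states from the start: {p1,p4}. Unreachable: {p2,p3} — drop them.
Start with accepting vs non-accepting: {p4} | {p1}.
Stable partition: {p4} | {p1} — 2 equivalence classes.

2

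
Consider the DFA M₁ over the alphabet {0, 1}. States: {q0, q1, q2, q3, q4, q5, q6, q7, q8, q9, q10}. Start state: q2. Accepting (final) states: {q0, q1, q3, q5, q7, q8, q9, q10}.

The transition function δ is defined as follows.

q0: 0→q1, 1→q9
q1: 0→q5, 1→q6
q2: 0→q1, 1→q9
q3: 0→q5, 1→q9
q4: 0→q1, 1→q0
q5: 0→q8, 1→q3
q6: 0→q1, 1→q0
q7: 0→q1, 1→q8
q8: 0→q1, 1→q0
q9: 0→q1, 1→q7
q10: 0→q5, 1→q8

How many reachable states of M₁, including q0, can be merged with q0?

States {q4,q10} cannot be reached from the start state, so discard them.
P0 = {q0,q1,q3,q5,q7,q8,q9} | {q2,q6}.
On input 1, block {q0,q1,q3,q5,q7,q8,q9} splits into {q0,q3,q5,q7,q8,q9} and {q1}.
On input 0, block {q0,q3,q5,q7,q8,q9} splits into {q0,q7,q8,q9} and {q3,q5}.
On input 0, block {q3,q5} splits into {q3} and {q5}.
Stable partition: {q0,q7,q8,q9} | {q2,q6} | {q1} | {q3} | {q5} — 5 equivalence classes.
State q0 belongs to the block {q0,q7,q8,q9}, which has 4 states.

4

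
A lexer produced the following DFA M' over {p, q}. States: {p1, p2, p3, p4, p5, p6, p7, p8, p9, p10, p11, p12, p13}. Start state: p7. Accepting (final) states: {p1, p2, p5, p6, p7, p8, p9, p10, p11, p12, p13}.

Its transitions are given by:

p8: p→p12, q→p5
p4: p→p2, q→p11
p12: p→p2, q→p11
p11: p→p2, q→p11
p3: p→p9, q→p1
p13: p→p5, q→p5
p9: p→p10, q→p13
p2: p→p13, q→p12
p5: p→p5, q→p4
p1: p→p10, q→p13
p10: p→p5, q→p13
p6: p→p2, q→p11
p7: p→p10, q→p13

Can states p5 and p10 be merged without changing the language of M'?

First remove the unreachable states {p1,p3,p6,p8,p9}; 8 states remain.
Start with accepting vs non-accepting: {p2,p5,p7,p10,p11,p12,p13} | {p4}.
On input q, block {p2,p5,p7,p10,p11,p12,p13} splits into {p2,p7,p10,p11,p12,p13} and {p5}.
On input p, block {p2,p7,p10,p11,p12,p13} splits into {p2,p7,p11,p12} and {p10,p13}.
Split {p2,p7,p11,p12} by δ(·,p) → {p2,p7} and {p11,p12}.
Refine {p2,p7} on symbol q: members go to different blocks, giving {p2} and {p7}.
On input q, block {p10,p13} splits into {p10} and {p13}.
No further refinement is possible. Final partition (7 blocks): {p2} | {p4} | {p5} | {p10} | {p11,p12} | {p7} | {p13}.
p5 and p10 end up in different blocks, so they are distinguishable. For instance, the string 'q' is accepted from only p10.

No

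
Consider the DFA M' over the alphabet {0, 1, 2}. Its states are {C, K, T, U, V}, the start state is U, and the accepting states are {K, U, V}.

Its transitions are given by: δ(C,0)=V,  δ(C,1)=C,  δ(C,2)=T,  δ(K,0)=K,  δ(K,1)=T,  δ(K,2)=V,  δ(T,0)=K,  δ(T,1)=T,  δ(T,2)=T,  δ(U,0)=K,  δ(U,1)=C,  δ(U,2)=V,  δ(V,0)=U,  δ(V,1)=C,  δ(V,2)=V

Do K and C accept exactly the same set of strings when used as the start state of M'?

P0 = {K,U,V} | {C,T}.
Stable partition: {K,U,V} | {C,T} — 2 equivalence classes.
K and C end up in different blocks, so they are distinguishable. For instance, the string 'ε' is accepted from only K.

No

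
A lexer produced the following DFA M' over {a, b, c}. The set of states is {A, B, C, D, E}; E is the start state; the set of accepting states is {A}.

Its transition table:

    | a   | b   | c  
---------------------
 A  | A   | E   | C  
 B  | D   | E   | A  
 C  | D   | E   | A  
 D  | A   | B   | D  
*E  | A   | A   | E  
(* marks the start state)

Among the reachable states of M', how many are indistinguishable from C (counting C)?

2

P0 = {A} | {B,C,D,E}.
On input a, block {B,C,D,E} splits into {B,C} and {D,E}.
Split {D,E} by δ(·,b) → {D} and {E}.
The partition is now stable with 4 blocks: {A} | {B,C} | {D} | {E}.
State C belongs to the block {B,C}, which has 2 states.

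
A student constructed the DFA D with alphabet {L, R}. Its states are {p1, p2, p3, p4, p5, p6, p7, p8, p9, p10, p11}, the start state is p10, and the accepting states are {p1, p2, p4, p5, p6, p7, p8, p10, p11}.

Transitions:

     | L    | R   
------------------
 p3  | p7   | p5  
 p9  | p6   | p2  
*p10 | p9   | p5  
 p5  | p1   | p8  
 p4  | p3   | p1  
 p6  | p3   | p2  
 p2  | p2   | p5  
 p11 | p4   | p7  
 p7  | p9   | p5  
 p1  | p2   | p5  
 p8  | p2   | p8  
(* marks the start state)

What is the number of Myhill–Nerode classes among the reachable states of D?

3

Reachable states from the start: {p1,p2,p3,p5,p6,p7,p8,p9,p10}. Unreachable: {p4,p11} — drop them.
P0 = {p1,p2,p5,p6,p7,p8,p10} | {p3,p9}.
Split {p1,p2,p5,p6,p7,p8,p10} by δ(·,L) → {p1,p2,p5,p8} and {p6,p7,p10}.
The partition is now stable with 3 blocks: {p1,p2,p5,p8} | {p3,p9} | {p6,p7,p10}.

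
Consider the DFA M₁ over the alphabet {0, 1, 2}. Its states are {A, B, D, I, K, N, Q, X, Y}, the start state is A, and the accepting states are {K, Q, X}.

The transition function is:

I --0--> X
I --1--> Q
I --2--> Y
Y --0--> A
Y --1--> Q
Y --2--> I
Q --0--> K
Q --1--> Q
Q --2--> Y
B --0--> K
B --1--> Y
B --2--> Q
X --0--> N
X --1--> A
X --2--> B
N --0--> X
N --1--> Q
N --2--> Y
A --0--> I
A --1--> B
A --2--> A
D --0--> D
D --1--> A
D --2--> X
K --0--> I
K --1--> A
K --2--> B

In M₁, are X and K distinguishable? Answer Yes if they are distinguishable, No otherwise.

No

Reachable states from the start: {A,B,I,K,N,Q,X,Y}. Unreachable: {D} — drop them.
P0 = {K,Q,X} | {A,B,I,N,Y}.
Split {K,Q,X} by δ(·,0) → {K,X} and {Q}.
Split {A,B,I,N,Y} by δ(·,0) → {B,I,N} and {A,Y}.
On input 1, block {B,I,N} splits into {I,N} and {B}.
Split {A,Y} by δ(·,0) → {Y} and {A}.
The partition is now stable with 6 blocks: {K,X} | {I,N} | {Q} | {Y} | {B} | {A}.
X and K lie in the same block of the stable partition, so they are equivalent — no string distinguishes them.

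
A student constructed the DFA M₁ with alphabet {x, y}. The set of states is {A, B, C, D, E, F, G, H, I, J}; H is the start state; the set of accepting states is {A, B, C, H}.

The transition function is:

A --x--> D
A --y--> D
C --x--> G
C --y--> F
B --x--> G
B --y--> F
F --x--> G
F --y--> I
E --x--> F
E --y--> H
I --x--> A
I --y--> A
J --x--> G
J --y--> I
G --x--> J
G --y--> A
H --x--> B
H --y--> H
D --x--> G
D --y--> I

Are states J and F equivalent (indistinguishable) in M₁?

States {C,E} cannot be reached from the start state, so discard them.
Start with accepting vs non-accepting: {A,B,H} | {D,F,G,I,J}.
Refine {A,B,H} on symbol x: members go to different blocks, giving {A,B} and {H}.
Refine {D,F,G,I,J} on symbol x: members go to different blocks, giving {D,F,G,J} and {I}.
Split {D,F,G,J} by δ(·,y) → {D,F,J} and {G}.
Split {A,B} by δ(·,x) → {A} and {B}.
No further refinement is possible. Final partition (6 blocks): {A} | {D,F,J} | {H} | {I} | {G} | {B}.
J and F lie in the same block of the stable partition, so they are equivalent — no string distinguishes them.

Yes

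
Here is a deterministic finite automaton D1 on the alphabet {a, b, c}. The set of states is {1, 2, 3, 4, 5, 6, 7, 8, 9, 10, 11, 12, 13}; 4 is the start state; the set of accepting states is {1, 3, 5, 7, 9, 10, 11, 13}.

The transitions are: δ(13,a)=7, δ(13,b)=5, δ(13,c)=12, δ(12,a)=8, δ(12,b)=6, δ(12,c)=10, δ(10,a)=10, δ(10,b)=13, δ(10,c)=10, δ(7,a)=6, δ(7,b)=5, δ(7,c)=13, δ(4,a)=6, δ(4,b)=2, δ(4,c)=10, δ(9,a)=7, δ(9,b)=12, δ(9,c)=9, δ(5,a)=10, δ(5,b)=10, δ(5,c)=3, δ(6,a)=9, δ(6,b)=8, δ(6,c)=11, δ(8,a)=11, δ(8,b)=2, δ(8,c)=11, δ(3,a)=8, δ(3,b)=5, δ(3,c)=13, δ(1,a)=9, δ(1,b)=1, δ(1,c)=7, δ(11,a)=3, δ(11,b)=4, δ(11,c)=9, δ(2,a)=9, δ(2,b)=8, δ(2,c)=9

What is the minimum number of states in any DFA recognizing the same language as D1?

7

Reachable states from the start: {2,3,4,5,6,7,8,9,10,11,12,13}. Unreachable: {1} — drop them.
Start with accepting vs non-accepting: {3,5,7,9,10,11,13} | {2,4,6,8,12}.
Split {3,5,7,9,10,11,13} by δ(·,a) → {5,9,10,11,13} and {3,7}.
On input a, block {5,9,10,11,13} splits into {9,11,13} and {5,10}.
On input b, block {9,11,13} splits into {9,11} and {13}.
Refine {2,4,6,8,12} on symbol a: members go to different blocks, giving {2,6,8} and {4,12}.
On input b, block {5,10} splits into {5} and {10}.
The partition is now stable with 7 blocks: {9,11} | {2,6,8} | {3,7} | {5} | {13} | {4,12} | {10}.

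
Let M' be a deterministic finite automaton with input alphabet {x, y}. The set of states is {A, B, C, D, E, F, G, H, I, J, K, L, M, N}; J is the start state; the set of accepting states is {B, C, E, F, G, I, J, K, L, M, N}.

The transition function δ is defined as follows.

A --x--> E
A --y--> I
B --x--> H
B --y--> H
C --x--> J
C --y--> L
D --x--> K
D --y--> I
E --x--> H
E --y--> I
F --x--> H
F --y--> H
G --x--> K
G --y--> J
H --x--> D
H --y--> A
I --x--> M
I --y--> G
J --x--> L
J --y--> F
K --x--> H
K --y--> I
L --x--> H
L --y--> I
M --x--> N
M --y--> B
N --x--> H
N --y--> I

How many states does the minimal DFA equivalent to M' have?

7

First remove the unreachable states {C}; 13 states remain.
Initial partition by acceptance: {B,E,F,G,I,J,K,L,M,N} | {A,D,H}.
On input x, block {B,E,F,G,I,J,K,L,M,N} splits into {B,E,F,K,L,N} and {G,I,J,M}.
Refine {B,E,F,K,L,N} on symbol y: members go to different blocks, giving {E,K,L,N} and {B,F}.
On input x, block {A,D,H} splits into {A,D} and {H}.
Refine {G,I,J,M} on symbol x: members go to different blocks, giving {G,J,M} and {I}.
On input y, block {G,J,M} splits into {J,M} and {G}.
Stable partition: {E,K,L,N} | {A,D} | {J,M} | {B,F} | {H} | {I} | {G} — 7 equivalence classes.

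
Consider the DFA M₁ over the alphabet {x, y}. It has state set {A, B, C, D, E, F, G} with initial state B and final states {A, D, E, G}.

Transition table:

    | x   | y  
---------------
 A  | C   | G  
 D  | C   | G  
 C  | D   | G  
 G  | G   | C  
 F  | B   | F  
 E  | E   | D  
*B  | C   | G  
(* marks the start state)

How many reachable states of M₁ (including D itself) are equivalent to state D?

1

States {A,E,F} cannot be reached from the start state, so discard them.
Initial partition by acceptance: {D,G} | {B,C}.
Split {D,G} by δ(·,x) → {D} and {G}.
Refine {B,C} on symbol x: members go to different blocks, giving {B} and {C}.
The partition is now stable with 4 blocks: {D} | {B} | {G} | {C}.
The equivalence class containing D is {D}, of size 1.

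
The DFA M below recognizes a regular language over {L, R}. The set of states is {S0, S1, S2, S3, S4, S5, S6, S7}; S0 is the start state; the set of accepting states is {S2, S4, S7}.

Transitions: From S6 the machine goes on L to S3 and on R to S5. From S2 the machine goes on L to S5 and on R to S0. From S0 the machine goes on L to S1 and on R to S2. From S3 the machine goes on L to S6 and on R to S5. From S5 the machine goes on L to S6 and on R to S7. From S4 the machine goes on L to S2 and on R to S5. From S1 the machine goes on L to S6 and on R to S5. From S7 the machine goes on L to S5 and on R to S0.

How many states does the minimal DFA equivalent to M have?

3

States {S4} cannot be reached from the start state, so discard them.
Start with accepting vs non-accepting: {S2,S7} | {S0,S1,S3,S5,S6}.
On input R, block {S0,S1,S3,S5,S6} splits into {S1,S3,S6} and {S0,S5}.
The partition is now stable with 3 blocks: {S2,S7} | {S1,S3,S6} | {S0,S5}.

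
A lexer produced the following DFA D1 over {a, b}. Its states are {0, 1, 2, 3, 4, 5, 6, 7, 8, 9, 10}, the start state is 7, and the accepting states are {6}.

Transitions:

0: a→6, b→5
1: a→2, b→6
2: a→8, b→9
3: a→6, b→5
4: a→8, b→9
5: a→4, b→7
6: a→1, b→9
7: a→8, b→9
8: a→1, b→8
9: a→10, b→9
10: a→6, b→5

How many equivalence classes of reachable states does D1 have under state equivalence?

First remove the unreachable states {0,3}; 9 states remain.
Start with accepting vs non-accepting: {6} | {1,2,4,5,7,8,9,10}.
On input a, block {1,2,4,5,7,8,9,10} splits into {1,2,4,5,7,8,9} and {10}.
Refine {1,2,4,5,7,8,9} on symbol a: members go to different blocks, giving {1,2,4,5,7,8} and {9}.
Refine {1,2,4,5,7,8} on symbol b: members go to different blocks, giving {2,4,7} and {5,8} and {1}.
On input a, block {5,8} splits into {5} and {8}.
Stable partition: {6} | {2,4,7} | {10} | {9} | {5} | {1} | {8} — 7 equivalence classes.

7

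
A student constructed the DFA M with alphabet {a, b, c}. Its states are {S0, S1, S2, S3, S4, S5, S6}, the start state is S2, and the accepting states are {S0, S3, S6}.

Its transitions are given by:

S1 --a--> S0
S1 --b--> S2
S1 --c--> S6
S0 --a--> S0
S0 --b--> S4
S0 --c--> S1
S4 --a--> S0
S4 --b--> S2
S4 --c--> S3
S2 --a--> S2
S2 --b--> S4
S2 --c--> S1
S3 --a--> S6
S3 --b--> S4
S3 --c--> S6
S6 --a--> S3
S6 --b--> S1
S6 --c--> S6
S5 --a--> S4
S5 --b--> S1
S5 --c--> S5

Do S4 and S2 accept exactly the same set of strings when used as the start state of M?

Reachable states from the start: {S0,S1,S2,S3,S4,S6}. Unreachable: {S5} — drop them.
Start with accepting vs non-accepting: {S0,S3,S6} | {S1,S2,S4}.
Split {S0,S3,S6} by δ(·,c) → {S3,S6} and {S0}.
Split {S1,S2,S4} by δ(·,a) → {S1,S4} and {S2}.
Stable partition: {S3,S6} | {S1,S4} | {S0} | {S2} — 4 equivalence classes.
S4 and S2 end up in different blocks, so they are distinguishable. For instance, the string 'a' is accepted from only S4.

No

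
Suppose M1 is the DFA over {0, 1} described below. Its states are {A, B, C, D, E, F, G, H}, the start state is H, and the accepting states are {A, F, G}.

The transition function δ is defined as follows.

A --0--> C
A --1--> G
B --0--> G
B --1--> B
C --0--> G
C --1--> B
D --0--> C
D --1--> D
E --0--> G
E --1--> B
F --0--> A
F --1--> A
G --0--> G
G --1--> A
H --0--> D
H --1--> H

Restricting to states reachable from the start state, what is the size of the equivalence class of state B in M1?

States {E,F} cannot be reached from the start state, so discard them.
Initial partition by acceptance: {A,G} | {B,C,D,H}.
Split {A,G} by δ(·,0) → {A} and {G}.
On input 0, block {B,C,D,H} splits into {B,C} and {D,H}.
Split {D,H} by δ(·,0) → {D} and {H}.
Stable partition: {A} | {B,C} | {G} | {D} | {H} — 5 equivalence classes.
State B belongs to the block {B,C}, which has 2 states.

2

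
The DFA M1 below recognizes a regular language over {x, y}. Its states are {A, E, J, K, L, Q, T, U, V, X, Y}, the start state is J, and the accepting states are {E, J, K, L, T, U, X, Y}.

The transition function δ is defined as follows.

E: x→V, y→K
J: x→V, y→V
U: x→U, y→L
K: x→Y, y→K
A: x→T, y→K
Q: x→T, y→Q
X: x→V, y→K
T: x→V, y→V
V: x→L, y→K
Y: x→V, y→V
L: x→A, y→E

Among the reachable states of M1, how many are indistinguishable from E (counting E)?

1

Reachable states from the start: {A,E,J,K,L,T,V,Y}. Unreachable: {Q,U,X} — drop them.
P0 = {E,J,K,L,T,Y} | {A,V}.
Split {E,J,K,L,T,Y} by δ(·,x) → {E,J,L,T,Y} and {K}.
On input y, block {E,J,L,T,Y} splits into {J,T,Y} and {L} and {E}.
Split {A,V} by δ(·,x) → {A} and {V}.
Stable partition: {J,T,Y} | {A} | {K} | {L} | {E} | {V} — 6 equivalence classes.
The equivalence class containing E is {E}, of size 1.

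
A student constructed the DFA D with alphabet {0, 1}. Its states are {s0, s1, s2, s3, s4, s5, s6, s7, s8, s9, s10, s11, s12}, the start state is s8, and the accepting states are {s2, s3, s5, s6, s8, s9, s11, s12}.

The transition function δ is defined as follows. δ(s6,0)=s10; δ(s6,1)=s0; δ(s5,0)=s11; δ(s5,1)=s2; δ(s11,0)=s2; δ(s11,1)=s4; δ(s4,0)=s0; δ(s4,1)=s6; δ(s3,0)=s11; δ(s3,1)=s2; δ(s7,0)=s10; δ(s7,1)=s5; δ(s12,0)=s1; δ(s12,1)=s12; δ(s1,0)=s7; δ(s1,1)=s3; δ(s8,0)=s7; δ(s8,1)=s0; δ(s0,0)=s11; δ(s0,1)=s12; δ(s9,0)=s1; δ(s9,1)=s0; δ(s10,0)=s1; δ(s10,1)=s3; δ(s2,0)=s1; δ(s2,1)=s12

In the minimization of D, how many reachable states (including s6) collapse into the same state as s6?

First remove the unreachable states {s9}; 12 states remain.
Initial partition by acceptance: {s2,s3,s5,s6,s8,s11,s12} | {s0,s1,s4,s7,s10}.
Refine {s2,s3,s5,s6,s8,s11,s12} on symbol 0: members go to different blocks, giving {s2,s6,s8,s12} and {s3,s5,s11}.
Split {s2,s6,s8,s12} by δ(·,1) → {s2,s12} and {s6,s8}.
Refine {s0,s1,s4,s7,s10} on symbol 0: members go to different blocks, giving {s1,s4,s7,s10} and {s0}.
Refine {s1,s4,s7,s10} on symbol 0: members go to different blocks, giving {s1,s7,s10} and {s4}.
Split {s3,s5,s11} by δ(·,0) → {s3,s5} and {s11}.
No further refinement is possible. Final partition (7 blocks): {s2,s12} | {s1,s7,s10} | {s3,s5} | {s6,s8} | {s0} | {s4} | {s11}.
State s6 belongs to the block {s6,s8}, which has 2 states.

2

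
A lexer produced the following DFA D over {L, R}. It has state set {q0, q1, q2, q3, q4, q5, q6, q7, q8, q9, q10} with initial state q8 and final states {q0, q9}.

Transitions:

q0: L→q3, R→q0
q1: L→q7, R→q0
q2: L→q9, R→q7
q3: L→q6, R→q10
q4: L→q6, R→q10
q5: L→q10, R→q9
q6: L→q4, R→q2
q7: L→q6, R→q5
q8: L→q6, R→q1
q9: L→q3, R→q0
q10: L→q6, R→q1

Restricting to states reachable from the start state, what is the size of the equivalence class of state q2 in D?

Start with accepting vs non-accepting: {q0,q9} | {q1,q2,q3,q4,q5,q6,q7,q8,q10}.
Refine {q1,q2,q3,q4,q5,q6,q7,q8,q10} on symbol L: members go to different blocks, giving {q1,q3,q4,q5,q6,q7,q8,q10} and {q2}.
Split {q1,q3,q4,q5,q6,q7,q8,q10} by δ(·,R) → {q3,q4,q7,q8,q10} and {q1,q5} and {q6}.
Refine {q3,q4,q7,q8,q10} on symbol R: members go to different blocks, giving {q7,q8,q10} and {q3,q4}.
No further refinement is possible. Final partition (6 blocks): {q0,q9} | {q7,q8,q10} | {q2} | {q1,q5} | {q6} | {q3,q4}.
The equivalence class containing q2 is {q2}, of size 1.

1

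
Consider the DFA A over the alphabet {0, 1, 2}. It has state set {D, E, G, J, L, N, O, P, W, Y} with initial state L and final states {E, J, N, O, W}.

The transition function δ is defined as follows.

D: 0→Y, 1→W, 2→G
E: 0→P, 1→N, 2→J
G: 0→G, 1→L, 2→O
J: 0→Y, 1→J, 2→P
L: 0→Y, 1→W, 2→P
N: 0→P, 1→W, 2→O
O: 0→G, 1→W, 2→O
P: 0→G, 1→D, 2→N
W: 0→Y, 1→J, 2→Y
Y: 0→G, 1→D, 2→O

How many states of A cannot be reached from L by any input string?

BFS from L reaches {D, G, J, L, N, O, P, W, Y}; the 1 state(s) E are never visited.

1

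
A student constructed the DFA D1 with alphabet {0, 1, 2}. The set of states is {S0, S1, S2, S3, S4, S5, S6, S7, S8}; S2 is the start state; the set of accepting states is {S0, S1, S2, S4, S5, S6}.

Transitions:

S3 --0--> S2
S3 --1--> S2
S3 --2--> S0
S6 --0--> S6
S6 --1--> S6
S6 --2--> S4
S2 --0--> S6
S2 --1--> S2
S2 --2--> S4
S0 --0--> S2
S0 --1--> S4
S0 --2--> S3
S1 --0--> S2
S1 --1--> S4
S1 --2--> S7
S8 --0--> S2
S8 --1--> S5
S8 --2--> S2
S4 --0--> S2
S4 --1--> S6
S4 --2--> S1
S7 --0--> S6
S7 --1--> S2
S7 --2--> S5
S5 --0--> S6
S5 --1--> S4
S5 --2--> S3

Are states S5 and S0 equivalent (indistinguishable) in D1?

States {S8} cannot be reached from the start state, so discard them.
P0 = {S0,S1,S2,S4,S5,S6} | {S3,S7}.
Refine {S0,S1,S2,S4,S5,S6} on symbol 2: members go to different blocks, giving {S0,S1,S5} and {S2,S4,S6}.
On input 2, block {S2,S4,S6} splits into {S2,S6} and {S4}.
Stable partition: {S0,S1,S5} | {S3,S7} | {S2,S6} | {S4} — 4 equivalence classes.
S5 and S0 lie in the same block of the stable partition, so they are equivalent — no string distinguishes them.

Yes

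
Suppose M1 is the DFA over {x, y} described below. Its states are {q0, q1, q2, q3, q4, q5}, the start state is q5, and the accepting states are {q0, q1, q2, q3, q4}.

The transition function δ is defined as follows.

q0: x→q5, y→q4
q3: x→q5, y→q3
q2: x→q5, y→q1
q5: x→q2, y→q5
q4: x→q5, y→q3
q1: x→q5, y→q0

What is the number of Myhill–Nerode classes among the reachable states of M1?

All states are reachable from the start state.
P0 = {q0,q1,q2,q3,q4} | {q5}.
Stable partition: {q0,q1,q2,q3,q4} | {q5} — 2 equivalence classes.

2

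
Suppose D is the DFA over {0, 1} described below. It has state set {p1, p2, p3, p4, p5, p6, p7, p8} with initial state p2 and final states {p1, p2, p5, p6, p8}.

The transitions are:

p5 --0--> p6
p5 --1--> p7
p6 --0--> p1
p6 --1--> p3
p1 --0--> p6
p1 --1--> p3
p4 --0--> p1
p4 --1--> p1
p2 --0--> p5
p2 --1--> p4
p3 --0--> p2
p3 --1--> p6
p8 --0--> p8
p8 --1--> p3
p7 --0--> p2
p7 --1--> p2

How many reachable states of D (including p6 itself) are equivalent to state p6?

First remove the unreachable states {p8}; 7 states remain.
Initial partition by acceptance: {p1,p2,p5,p6} | {p3,p4,p7}.
The partition is now stable with 2 blocks: {p1,p2,p5,p6} | {p3,p4,p7}.
The equivalence class containing p6 is {p1,p2,p5,p6}, of size 4.

4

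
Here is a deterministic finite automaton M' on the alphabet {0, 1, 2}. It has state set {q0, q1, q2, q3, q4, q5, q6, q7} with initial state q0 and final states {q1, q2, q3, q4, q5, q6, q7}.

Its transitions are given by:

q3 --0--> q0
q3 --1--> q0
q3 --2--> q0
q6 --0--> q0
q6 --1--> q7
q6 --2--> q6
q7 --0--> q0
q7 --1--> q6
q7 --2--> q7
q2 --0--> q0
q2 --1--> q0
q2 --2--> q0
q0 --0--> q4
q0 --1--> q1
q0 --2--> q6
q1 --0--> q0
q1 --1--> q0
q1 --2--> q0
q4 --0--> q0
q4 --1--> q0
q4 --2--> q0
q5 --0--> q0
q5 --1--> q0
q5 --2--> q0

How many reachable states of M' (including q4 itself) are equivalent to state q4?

2

First remove the unreachable states {q2,q3,q5}; 5 states remain.
Initial partition by acceptance: {q1,q4,q6,q7} | {q0}.
Split {q1,q4,q6,q7} by δ(·,1) → {q1,q4} and {q6,q7}.
No further refinement is possible. Final partition (3 blocks): {q1,q4} | {q0} | {q6,q7}.
The equivalence class containing q4 is {q1,q4}, of size 2.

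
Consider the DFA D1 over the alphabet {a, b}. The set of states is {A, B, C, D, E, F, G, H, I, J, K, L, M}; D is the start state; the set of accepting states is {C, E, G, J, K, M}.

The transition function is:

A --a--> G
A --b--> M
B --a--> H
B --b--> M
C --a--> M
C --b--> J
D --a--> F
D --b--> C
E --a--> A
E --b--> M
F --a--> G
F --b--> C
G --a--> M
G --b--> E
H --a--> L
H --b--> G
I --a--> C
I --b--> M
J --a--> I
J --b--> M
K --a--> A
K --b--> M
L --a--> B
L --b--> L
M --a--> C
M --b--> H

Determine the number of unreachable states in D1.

1

Starting at D and following transitions, the reachable set is {A, B, C, D, E, F, G, H, I, J, L, M}. That leaves K unreachable — 1 in total.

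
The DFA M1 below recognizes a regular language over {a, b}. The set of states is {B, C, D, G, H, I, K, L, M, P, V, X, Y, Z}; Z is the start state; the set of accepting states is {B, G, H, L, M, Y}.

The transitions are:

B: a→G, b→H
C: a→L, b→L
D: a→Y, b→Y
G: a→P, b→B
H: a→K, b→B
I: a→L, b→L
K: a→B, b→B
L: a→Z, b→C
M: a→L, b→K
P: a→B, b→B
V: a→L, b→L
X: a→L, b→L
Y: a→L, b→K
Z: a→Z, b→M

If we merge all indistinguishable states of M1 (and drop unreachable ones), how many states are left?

States {D,I,V,X,Y} cannot be reached from the start state, so discard them.
Initial partition by acceptance: {B,G,H,L,M} | {C,K,P,Z}.
On input a, block {B,G,H,L,M} splits into {G,H,L} and {B,M}.
On input b, block {G,H,L} splits into {G,H} and {L}.
On input a, block {C,K,P,Z} splits into {K,P} and {Z} and {C}.
Split {B,M} by δ(·,a) → {B} and {M}.
Stable partition: {G,H} | {K,P} | {B} | {L} | {Z} | {C} | {M} — 7 equivalence classes.

7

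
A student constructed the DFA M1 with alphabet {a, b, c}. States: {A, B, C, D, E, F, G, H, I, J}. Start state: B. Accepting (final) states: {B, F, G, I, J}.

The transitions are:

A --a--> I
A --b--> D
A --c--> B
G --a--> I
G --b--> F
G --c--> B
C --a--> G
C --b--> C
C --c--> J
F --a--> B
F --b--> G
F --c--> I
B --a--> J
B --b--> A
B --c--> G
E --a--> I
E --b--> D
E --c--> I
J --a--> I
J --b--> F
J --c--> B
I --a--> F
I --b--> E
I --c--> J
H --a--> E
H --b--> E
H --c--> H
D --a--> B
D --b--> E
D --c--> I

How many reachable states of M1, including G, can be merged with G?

First remove the unreachable states {C,H}; 8 states remain.
Start with accepting vs non-accepting: {B,F,G,I,J} | {A,D,E}.
On input b, block {B,F,G,I,J} splits into {F,G,J} and {B,I}.
The partition is now stable with 3 blocks: {F,G,J} | {A,D,E} | {B,I}.
State G belongs to the block {F,G,J}, which has 3 states.

3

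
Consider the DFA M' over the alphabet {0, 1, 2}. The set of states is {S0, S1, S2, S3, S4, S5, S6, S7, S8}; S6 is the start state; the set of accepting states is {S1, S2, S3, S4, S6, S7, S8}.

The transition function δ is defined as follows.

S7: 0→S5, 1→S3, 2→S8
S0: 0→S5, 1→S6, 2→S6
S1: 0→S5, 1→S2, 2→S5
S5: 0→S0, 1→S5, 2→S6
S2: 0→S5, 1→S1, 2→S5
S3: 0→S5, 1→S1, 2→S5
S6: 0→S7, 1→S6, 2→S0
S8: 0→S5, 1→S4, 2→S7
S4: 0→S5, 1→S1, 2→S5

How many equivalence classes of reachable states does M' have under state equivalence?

Initial partition by acceptance: {S1,S2,S3,S4,S6,S7,S8} | {S0,S5}.
Split {S1,S2,S3,S4,S6,S7,S8} by δ(·,0) → {S1,S2,S3,S4,S7,S8} and {S6}.
On input 2, block {S1,S2,S3,S4,S7,S8} splits into {S1,S2,S3,S4} and {S7,S8}.
On input 1, block {S0,S5} splits into {S0} and {S5}.
No further refinement is possible. Final partition (5 blocks): {S1,S2,S3,S4} | {S0} | {S6} | {S7,S8} | {S5}.

5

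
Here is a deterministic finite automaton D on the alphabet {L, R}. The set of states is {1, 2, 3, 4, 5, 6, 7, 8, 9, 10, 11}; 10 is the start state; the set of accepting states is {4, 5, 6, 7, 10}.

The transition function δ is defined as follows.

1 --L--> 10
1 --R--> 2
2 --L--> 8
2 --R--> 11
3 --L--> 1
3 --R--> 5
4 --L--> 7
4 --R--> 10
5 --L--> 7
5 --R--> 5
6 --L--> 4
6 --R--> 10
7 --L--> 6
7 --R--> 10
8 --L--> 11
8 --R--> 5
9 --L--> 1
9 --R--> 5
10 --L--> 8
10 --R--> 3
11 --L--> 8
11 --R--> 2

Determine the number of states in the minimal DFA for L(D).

7

Reachable states from the start: {1,2,3,4,5,6,7,8,10,11}. Unreachable: {9} — drop them.
Start with accepting vs non-accepting: {4,5,6,7,10} | {1,2,3,8,11}.
Split {4,5,6,7,10} by δ(·,L) → {4,5,6,7} and {10}.
Refine {4,5,6,7} on symbol R: members go to different blocks, giving {4,6,7} and {5}.
Split {1,2,3,8,11} by δ(·,L) → {2,3,8,11} and {1}.
On input L, block {2,3,8,11} splits into {2,8,11} and {3}.
Split {2,8,11} by δ(·,R) → {2,11} and {8}.
The partition is now stable with 7 blocks: {4,6,7} | {2,11} | {10} | {5} | {1} | {3} | {8}.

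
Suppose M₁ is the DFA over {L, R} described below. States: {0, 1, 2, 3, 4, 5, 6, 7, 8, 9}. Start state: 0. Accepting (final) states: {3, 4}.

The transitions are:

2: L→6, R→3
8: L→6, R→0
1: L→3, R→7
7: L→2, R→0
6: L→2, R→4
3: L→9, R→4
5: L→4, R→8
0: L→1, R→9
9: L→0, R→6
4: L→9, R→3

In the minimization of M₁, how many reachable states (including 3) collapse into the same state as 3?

Reachable states from the start: {0,1,2,3,4,6,7,9}. Unreachable: {5,8} — drop them.
P0 = {3,4} | {0,1,2,6,7,9}.
On input L, block {0,1,2,6,7,9} splits into {0,2,6,7,9} and {1}.
On input L, block {0,2,6,7,9} splits into {2,6,7,9} and {0}.
On input L, block {2,6,7,9} splits into {2,6,7} and {9}.
Split {2,6,7} by δ(·,R) → {2,6} and {7}.
The partition is now stable with 6 blocks: {3,4} | {2,6} | {1} | {0} | {9} | {7}.
State 3 belongs to the block {3,4}, which has 2 states.

2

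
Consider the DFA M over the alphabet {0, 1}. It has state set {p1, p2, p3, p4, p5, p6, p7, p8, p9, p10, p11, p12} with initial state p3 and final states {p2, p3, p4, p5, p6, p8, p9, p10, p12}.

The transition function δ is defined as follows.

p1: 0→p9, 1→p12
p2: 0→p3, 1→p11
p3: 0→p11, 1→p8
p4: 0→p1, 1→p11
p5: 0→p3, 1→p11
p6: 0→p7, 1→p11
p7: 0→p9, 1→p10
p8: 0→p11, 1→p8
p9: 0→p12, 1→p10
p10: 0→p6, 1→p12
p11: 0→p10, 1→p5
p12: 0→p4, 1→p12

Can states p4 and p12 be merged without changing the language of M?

States {p2} cannot be reached from the start state, so discard them.
P0 = {p3,p4,p5,p6,p8,p9,p10,p12} | {p1,p7,p11}.
Split {p3,p4,p5,p6,p8,p9,p10,p12} by δ(·,0) → {p3,p4,p6,p8} and {p5,p9,p10,p12}.
Split {p3,p4,p6,p8} by δ(·,1) → {p3,p8} and {p4,p6}.
On input 0, block {p5,p9,p10,p12} splits into {p10,p12} and {p5} and {p9}.
Split {p1,p7,p11} by δ(·,0) → {p1,p7} and {p11}.
The partition is now stable with 7 blocks: {p3,p8} | {p1,p7} | {p10,p12} | {p4,p6} | {p5} | {p9} | {p11}.
p4 and p12 end up in different blocks, so they are distinguishable. For instance, the string '0' is accepted from only p12.

No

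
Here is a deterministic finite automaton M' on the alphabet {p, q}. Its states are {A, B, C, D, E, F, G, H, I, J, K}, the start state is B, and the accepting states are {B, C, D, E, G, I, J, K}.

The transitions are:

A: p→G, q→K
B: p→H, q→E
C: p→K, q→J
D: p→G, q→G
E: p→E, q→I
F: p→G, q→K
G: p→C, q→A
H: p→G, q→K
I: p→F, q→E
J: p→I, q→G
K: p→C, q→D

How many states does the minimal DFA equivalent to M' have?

Initial partition by acceptance: {B,C,D,E,G,I,J,K} | {A,F,H}.
Refine {B,C,D,E,G,I,J,K} on symbol p: members go to different blocks, giving {C,D,E,G,J,K} and {B,I}.
On input p, block {C,D,E,G,J,K} splits into {C,D,E,G,K} and {J}.
Refine {C,D,E,G,K} on symbol q: members go to different blocks, giving {D,K} and {C} and {E} and {G}.
Split {D,K} by δ(·,p) → {D} and {K}.
No further refinement is possible. Final partition (8 blocks): {D} | {A,F,H} | {B,I} | {J} | {C} | {E} | {G} | {K}.

8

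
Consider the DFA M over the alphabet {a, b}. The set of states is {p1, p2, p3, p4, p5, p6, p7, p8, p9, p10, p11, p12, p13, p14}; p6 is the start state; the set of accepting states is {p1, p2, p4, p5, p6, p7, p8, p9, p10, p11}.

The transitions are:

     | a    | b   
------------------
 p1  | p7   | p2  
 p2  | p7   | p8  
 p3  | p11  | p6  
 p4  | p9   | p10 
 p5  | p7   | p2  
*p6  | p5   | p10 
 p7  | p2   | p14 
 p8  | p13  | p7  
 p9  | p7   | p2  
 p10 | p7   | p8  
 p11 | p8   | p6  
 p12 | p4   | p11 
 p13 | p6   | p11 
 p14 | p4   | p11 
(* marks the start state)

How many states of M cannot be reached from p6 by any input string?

3

Starting at p6 and following transitions, the reachable set is {p2, p4, p5, p6, p7, p8, p9, p10, p11, p13, p14}. That leaves p1, p3, p12 unreachable — 3 in total.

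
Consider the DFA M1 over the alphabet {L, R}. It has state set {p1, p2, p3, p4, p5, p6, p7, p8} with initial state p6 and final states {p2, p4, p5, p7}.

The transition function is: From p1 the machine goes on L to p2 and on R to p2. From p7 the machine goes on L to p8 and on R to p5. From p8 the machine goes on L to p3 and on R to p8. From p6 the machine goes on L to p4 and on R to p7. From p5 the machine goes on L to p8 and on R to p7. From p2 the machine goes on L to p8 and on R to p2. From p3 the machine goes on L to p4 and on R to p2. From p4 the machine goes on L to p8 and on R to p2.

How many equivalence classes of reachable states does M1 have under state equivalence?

Reachable states from the start: {p2,p3,p4,p5,p6,p7,p8}. Unreachable: {p1} — drop them.
Start with accepting vs non-accepting: {p2,p4,p5,p7} | {p3,p6,p8}.
Refine {p3,p6,p8} on symbol L: members go to different blocks, giving {p3,p6} and {p8}.
Stable partition: {p2,p4,p5,p7} | {p3,p6} | {p8} — 3 equivalence classes.

3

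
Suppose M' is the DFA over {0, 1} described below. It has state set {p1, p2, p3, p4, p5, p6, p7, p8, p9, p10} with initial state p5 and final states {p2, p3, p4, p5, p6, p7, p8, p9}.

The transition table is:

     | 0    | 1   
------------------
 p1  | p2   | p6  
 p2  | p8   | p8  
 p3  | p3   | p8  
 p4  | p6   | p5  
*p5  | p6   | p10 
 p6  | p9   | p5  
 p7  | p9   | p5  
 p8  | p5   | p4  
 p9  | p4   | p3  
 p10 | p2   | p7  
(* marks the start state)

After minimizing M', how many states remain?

Reachable states from the start: {p2,p3,p4,p5,p6,p7,p8,p9,p10}. Unreachable: {p1} — drop them.
Start with accepting vs non-accepting: {p2,p3,p4,p5,p6,p7,p8,p9} | {p10}.
Split {p2,p3,p4,p5,p6,p7,p8,p9} by δ(·,1) → {p2,p3,p4,p6,p7,p8,p9} and {p5}.
Split {p2,p3,p4,p6,p7,p8,p9} by δ(·,0) → {p2,p3,p4,p6,p7,p9} and {p8}.
Refine {p2,p3,p4,p6,p7,p9} on symbol 0: members go to different blocks, giving {p3,p4,p6,p7,p9} and {p2}.
Refine {p3,p4,p6,p7,p9} on symbol 1: members go to different blocks, giving {p4,p6,p7} and {p3} and {p9}.
On input 0, block {p4,p6,p7} splits into {p6,p7} and {p4}.
No further refinement is possible. Final partition (8 blocks): {p6,p7} | {p10} | {p5} | {p8} | {p2} | {p3} | {p9} | {p4}.

8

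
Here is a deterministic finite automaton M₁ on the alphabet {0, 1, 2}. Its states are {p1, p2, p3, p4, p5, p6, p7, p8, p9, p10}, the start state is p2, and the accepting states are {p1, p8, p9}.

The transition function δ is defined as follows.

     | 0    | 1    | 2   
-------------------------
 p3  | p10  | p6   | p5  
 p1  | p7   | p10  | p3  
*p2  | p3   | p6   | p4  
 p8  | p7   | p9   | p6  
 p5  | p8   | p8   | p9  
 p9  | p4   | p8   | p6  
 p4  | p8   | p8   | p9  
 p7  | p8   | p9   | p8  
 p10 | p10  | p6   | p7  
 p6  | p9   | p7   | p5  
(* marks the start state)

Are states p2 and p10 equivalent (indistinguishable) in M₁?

States {p1} cannot be reached from the start state, so discard them.
Start with accepting vs non-accepting: {p8,p9} | {p2,p3,p4,p5,p6,p7,p10}.
Split {p2,p3,p4,p5,p6,p7,p10} by δ(·,0) → {p4,p5,p6,p7} and {p2,p3,p10}.
Split {p4,p5,p6,p7} by δ(·,1) → {p4,p5,p7} and {p6}.
No further refinement is possible. Final partition (4 blocks): {p8,p9} | {p4,p5,p7} | {p2,p3,p10} | {p6}.
p2 and p10 lie in the same block of the stable partition, so they are equivalent — no string distinguishes them.

Yes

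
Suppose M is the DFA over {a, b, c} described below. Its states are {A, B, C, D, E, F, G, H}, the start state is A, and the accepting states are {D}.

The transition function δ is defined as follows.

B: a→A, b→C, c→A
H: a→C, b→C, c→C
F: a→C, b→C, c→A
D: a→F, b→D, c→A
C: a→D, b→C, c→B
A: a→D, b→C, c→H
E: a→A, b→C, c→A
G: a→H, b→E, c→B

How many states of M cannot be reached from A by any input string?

2

Starting at A and following transitions, the reachable set is {A, B, C, D, F, H}. That leaves E, G unreachable — 2 in total.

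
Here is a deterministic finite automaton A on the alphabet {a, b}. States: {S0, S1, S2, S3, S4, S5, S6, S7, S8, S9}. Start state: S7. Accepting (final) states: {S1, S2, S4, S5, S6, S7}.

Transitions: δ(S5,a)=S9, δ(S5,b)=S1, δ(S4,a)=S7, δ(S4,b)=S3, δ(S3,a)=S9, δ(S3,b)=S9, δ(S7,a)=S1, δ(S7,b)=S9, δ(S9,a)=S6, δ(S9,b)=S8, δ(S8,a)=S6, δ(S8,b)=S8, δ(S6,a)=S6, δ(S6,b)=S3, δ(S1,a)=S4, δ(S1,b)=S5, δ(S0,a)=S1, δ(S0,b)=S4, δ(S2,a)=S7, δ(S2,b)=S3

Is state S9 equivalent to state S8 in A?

First remove the unreachable states {S0,S2}; 8 states remain.
Initial partition by acceptance: {S1,S4,S5,S6,S7} | {S3,S8,S9}.
Split {S1,S4,S5,S6,S7} by δ(·,a) → {S1,S4,S6,S7} and {S5}.
Split {S1,S4,S6,S7} by δ(·,b) → {S4,S6,S7} and {S1}.
On input a, block {S4,S6,S7} splits into {S4,S6} and {S7}.
Split {S4,S6} by δ(·,a) → {S4} and {S6}.
Refine {S3,S8,S9} on symbol a: members go to different blocks, giving {S8,S9} and {S3}.
The partition is now stable with 7 blocks: {S4} | {S8,S9} | {S5} | {S1} | {S7} | {S6} | {S3}.
S9 and S8 lie in the same block of the stable partition, so they are equivalent — no string distinguishes them.

Yes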